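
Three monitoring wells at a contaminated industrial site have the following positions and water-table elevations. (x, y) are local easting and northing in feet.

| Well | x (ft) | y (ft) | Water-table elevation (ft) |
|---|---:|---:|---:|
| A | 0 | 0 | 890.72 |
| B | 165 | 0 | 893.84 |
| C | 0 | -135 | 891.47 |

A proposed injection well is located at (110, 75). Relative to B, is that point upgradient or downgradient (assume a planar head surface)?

downgradient

∂h/∂x = (893.84 − 890.72) / (165 − 0) = +0.01891
∂h/∂y = (891.47 − 890.72) / (-135 − 0) = -0.005556
Head at (110, 75) = 890.72 + (+0.01891)·(110) + (-0.005556)·(75) = 892.38 ft.
That is lower than the 893.84 ft at B, so the point is downgradient.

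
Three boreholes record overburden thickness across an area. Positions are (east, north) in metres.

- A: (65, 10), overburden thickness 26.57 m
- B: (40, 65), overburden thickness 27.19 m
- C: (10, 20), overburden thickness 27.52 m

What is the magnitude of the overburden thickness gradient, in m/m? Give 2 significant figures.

0.017 m/m

Taking A as reference: B−A = (-25, 55, +0.62); C−A = (-55, 10, +0.95).
Solve a·Δx + b·Δy = Δd: det = (-25)·10 − (-55)·55 = 2775.
∂d/∂x = [(+0.62)·10 − (+0.95)·55] / 2775 = -0.01659
∂d/∂y = [(-25)·(+0.95) − (-55)·(+0.62)] / 2775 = +0.003730
|∇f| = √(-0.01659² + 0.003730²) = 0.017 m/m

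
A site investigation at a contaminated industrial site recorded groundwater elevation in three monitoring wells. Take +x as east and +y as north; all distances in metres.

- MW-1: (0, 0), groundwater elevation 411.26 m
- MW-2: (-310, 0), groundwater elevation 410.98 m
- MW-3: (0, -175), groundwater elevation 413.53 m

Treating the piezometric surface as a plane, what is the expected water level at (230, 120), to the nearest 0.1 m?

∂h/∂x = (410.98 − 411.26) / (-310 − 0) = +0.0009032
∂h/∂y = (413.53 − 411.26) / (-175 − 0) = -0.01297
h(230, 120) = 411.26 + (+0.0009032)·(230) + (-0.01297)·(120) = 411.26 +0.208 -1.557 = 409.911 m.

409.9 m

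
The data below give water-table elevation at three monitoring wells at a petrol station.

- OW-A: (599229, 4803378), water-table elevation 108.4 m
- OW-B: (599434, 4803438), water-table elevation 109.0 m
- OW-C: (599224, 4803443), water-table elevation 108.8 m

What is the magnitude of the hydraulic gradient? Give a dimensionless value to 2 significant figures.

0.0063

With h = a·x + b·y + c and OW-A as origin, the differences give:
  205·a + 60·b = +0.6
  (-5)·a + 65·b = +0.4
Eliminate b (×65 and ×60, subtract): 13625·a = 15.00 → a = ∂h/∂x = +0.001101
Back-substitute: b = ∂h/∂y = +0.006239.
|∇h| = √(0.001101² + 0.006239²) = 0.006335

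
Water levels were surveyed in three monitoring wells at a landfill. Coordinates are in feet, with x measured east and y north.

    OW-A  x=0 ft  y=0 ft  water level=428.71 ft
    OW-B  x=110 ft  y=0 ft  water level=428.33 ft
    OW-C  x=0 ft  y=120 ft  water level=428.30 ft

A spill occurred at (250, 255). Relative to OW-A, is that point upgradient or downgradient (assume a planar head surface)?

downgradient

∂h/∂x = (428.33 − 428.71) / (110 − 0) = -0.003455
∂h/∂y = (428.30 − 428.71) / (120 − 0) = -0.003417
Head at (250, 255) = 428.71 + (-0.003455)·(250) + (-0.003417)·(255) = 426.98 ft.
That is lower than the 428.71 ft at OW-A, so the point is downgradient.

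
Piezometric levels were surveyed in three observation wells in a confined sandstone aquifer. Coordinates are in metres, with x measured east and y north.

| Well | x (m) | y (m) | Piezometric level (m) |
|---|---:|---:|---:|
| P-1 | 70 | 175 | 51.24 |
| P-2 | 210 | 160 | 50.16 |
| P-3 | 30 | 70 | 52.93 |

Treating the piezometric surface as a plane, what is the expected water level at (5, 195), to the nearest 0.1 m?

With h = a·x + b·y + c and P-1 as origin, the differences give:
  140·a + (-15)·b = -1.08
  (-40)·a + (-105)·b = +1.69
Eliminate b (×(-105) and ×(-15), subtract): -15300·a = 138.750 → a = ∂h/∂x = -0.009069
Back-substitute: b = ∂h/∂y = -0.01264.
h(5, 195) = 51.24 + (-0.009069)·(-65) + (-0.01264)·(20) = 51.24 +0.589 -0.253 = 51.577 m.

51.6 m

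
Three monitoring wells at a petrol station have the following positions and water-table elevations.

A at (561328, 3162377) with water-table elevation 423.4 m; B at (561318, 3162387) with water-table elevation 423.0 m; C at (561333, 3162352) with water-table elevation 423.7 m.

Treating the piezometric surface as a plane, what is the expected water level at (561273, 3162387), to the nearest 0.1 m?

421.4 m

With h = a·x + b·y + c and A as origin, the differences give:
  (-10)·a + 10·b = -0.4
  5·a + (-25)·b = +0.3
Eliminate b (×(-25) and ×10, subtract): 200·a = 7.00 → a = ∂h/∂x = +0.03500
Back-substitute: b = ∂h/∂y = -0.005000.
h(561273, 3162387) = 423.4 + (+0.03500)·(-55) + (-0.005000)·(10) = 423.4 -1.925 -0.050 = 421.425 m.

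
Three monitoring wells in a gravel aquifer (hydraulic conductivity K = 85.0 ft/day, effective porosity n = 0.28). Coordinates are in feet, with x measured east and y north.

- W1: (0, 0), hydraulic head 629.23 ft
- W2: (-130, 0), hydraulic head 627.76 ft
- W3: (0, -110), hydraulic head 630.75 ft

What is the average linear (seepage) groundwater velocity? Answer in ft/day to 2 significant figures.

∂h/∂x = (627.76 − 629.23) / (-130 − 0) = +0.01131
∂h/∂y = (630.75 − 629.23) / (-110 − 0) = -0.01382
|∇h| = √(0.01131² + -0.01382²) = 0.01786
Seepage velocity v = K·i/n = 85.0 × 0.01786 / 0.28 = 5.422 ft/day.

5.4 ft/day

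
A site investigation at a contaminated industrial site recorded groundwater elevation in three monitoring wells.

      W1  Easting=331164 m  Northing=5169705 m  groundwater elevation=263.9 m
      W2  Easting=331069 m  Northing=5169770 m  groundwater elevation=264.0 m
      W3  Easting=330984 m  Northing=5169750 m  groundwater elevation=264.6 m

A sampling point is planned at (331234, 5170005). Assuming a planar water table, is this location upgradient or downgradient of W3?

downgradient

Differences from W1: to W2 (Δx, Δy, Δh) = (-95, 65, +0.1); to W3 = (-180, 45, +0.7).
Solve a·Δx + b·Δy = Δh: det = (-95)·45 − (-180)·65 = 7425.
∂h/∂x = [(+0.1)·45 − (+0.7)·65] / 7425 = -0.005522
∂h/∂y = [(-95)·(+0.7) − (-180)·(+0.1)] / 7425 = -0.006532
Head at (331234, 5170005) = 263.9 + (-0.005522)·(70) + (-0.006532)·(300) = 261.55 m.
That is lower than the 264.6 m at W3, so the point is downgradient.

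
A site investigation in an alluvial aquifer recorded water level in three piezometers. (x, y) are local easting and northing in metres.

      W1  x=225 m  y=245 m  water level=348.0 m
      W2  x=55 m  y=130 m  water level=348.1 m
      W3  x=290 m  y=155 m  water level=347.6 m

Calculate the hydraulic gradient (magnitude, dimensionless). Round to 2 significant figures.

0.0036

With h = a·x + b·y + c and W1 as origin, the differences give:
  (-170)·a + (-115)·b = +0.1
  65·a + (-90)·b = -0.4
Eliminate b (×(-90) and ×(-115), subtract): 22775·a = -55.00 → a = ∂h/∂x = -0.002415
Back-substitute: b = ∂h/∂y = +0.002700.
|∇h| = √(-0.002415² + 0.002700²) = 0.003622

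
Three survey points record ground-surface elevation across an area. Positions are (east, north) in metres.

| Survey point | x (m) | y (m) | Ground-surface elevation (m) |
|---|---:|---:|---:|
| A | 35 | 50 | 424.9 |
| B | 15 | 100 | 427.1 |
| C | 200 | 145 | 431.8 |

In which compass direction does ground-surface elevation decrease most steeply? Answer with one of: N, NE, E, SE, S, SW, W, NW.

S

With z = a·x + b·y + c and A as origin, the differences give:
  (-20)·a + 50·b = +2.2
  165·a + 95·b = +6.9
Eliminate b (×95 and ×50, subtract): -10150·a = -136.00 → a = ∂z/∂x = +0.01340
Back-substitute: b = ∂z/∂y = +0.04936.
Steepest decrease is along −∇f = (-0.01340 E, -0.04936 N) → south.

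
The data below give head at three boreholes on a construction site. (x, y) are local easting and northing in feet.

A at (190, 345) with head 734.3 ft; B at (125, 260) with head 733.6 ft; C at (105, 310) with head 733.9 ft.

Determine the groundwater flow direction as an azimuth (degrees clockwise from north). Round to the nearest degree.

Differences from A: to B (Δx, Δy, Δh) = (-65, -85, -0.7); to C = (-85, -35, -0.4).
Determinant of the coordinate differences = (-65)·(-35) − (-85)·(-85) = -4950.
∂h/∂x = [(-0.7)·(-35) − (-0.4)·(-85)] / -4950 = +0.001919
∂h/∂y = [(-65)·(-0.4) − (-85)·(-0.7)] / -4950 = +0.006768
Flow direction (−∇h) has components (-0.001919 E, -0.006768 N).
Azimuth = atan2(E, N) = atan2(-0.001919, -0.006768) = 195.8° ≈ 196°.

196°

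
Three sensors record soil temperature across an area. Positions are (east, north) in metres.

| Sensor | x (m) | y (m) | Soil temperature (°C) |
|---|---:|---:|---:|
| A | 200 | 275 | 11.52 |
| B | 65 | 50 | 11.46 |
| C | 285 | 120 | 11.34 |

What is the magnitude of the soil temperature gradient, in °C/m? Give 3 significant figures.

0.00107 °C/m

With T = a·x + b·y + c and A as origin, the differences give:
  (-135)·a + (-225)·b = -0.06
  85·a + (-155)·b = -0.18
Eliminate b (×(-155) and ×(-225), subtract): 40050·a = -31.200 → a = ∂T/∂x = -0.0007790
Back-substitute: b = ∂T/∂y = +0.0007341.
|∇f| = √(-0.0007790² + 0.0007341²) = 0.00107 °C/m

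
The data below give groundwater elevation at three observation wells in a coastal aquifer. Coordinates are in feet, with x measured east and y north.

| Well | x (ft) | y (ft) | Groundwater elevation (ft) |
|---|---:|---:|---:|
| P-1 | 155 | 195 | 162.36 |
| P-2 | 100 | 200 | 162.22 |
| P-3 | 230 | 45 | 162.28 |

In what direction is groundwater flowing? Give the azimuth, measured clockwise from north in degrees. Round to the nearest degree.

235°

Three-point gradient (reference P-1): Δ to P-2 = (-55, 5, -0.14), Δ to P-3 = (75, -150, -0.08).
∂h/∂x = +0.002717, ∂h/∂y = +0.001892 (det = 7875).
Flow direction (−∇h) has components (-0.002717 E, -0.001892 N).
Azimuth = atan2(E, N) = atan2(-0.002717, -0.001892) = 235.2° ≈ 235°.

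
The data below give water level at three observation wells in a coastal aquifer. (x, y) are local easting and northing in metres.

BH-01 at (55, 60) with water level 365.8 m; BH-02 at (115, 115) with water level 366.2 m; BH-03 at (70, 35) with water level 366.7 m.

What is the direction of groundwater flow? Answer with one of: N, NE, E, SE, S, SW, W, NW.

Differences from BH-01: to BH-02 (Δx, Δy, Δh) = (60, 55, +0.4); to BH-03 = (15, -25, +0.9).
Determinant of the coordinate differences = 60·(-25) − 15·55 = -2325.
∂h/∂x = [(+0.4)·(-25) − (+0.9)·55] / -2325 = +0.02559
∂h/∂y = [60·(+0.9) − 15·(+0.4)] / -2325 = -0.02065
Flow = −∇h = (-0.02559 east, +0.02065 north), which points northwest.

NW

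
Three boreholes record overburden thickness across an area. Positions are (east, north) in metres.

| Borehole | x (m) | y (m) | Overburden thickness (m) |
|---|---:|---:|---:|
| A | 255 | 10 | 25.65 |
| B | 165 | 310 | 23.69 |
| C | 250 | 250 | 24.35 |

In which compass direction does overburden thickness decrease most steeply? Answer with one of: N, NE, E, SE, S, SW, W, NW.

Taking A as reference: B−A = (-90, 300, -1.96); C−A = (-5, 240, -1.30).
Solve a·Δx + b·Δy = Δd: det = (-90)·240 − (-5)·300 = -20100.
∂d/∂x = [(-1.96)·240 − (-1.30)·300] / -20100 = +0.004000
∂d/∂y = [(-90)·(-1.30) − (-5)·(-1.96)] / -20100 = -0.005333
Steepest decrease is along −∇f = (-0.004000 E, +0.005333 N) → northwest.

NW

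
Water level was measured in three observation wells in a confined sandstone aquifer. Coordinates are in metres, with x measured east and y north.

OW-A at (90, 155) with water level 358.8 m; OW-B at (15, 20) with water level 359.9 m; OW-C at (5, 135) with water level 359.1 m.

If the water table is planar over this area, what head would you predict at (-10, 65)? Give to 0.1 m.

359.6 m

Differences from OW-A: to OW-B (Δx, Δy, Δh) = (-75, -135, +1.1); to OW-C = (-85, -20, +0.3).
Solve a·Δx + b·Δy = Δh: det = (-75)·(-20) − (-85)·(-135) = -9975.
∂h/∂x = [(+1.1)·(-20) − (+0.3)·(-135)] / -9975 = -0.001855
∂h/∂y = [(-75)·(+0.3) − (-85)·(+1.1)] / -9975 = -0.007118
h(-10, 65) = 358.8 + (-0.001855)·(-100) + (-0.007118)·(-90) = 358.8 +0.185 +0.641 = 359.626 m.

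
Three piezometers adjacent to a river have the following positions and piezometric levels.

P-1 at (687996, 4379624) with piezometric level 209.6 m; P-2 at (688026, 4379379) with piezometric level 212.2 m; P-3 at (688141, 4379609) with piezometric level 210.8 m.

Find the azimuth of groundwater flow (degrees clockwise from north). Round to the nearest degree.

With h = a·x + b·y + c and P-1 as origin, the differences give:
  30·a + (-245)·b = +2.6
  145·a + (-15)·b = +1.2
Eliminate b (×(-15) and ×(-245), subtract): 35075·a = 255.00 → a = ∂h/∂x = +0.007270
Back-substitute: b = ∂h/∂y = -0.009722.
Flow direction (−∇h) has components (-0.007270 E, +0.009722 N).
Azimuth = atan2(E, N) = atan2(-0.007270, +0.009722) = 323.2° ≈ 323°.

323°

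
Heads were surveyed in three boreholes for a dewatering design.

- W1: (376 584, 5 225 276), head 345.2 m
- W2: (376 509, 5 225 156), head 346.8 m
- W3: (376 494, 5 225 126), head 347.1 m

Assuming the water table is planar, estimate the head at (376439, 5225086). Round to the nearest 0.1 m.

Differences from W1: to W2 (Δx, Δy, Δh) = (-75, -120, +1.6); to W3 = (-90, -150, +1.9).
Solve a·Δx + b·Δy = Δh: det = (-75)·(-150) − (-90)·(-120) = 450.
∂h/∂x = [(+1.6)·(-150) − (+1.9)·(-120)] / 450 = -0.02667
∂h/∂y = [(-75)·(+1.9) − (-90)·(+1.6)] / 450 = +0.003333
h(376439, 5225086) = 345.2 + (-0.02667)·(-145) + (+0.003333)·(-190) = 345.2 +3.867 -0.633 = 348.433 m.

348.4 m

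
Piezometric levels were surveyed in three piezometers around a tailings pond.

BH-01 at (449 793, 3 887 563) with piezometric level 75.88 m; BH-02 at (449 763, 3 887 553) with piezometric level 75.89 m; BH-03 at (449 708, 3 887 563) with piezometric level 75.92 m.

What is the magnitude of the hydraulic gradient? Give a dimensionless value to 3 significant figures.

Differences from BH-01: to BH-02 (Δx, Δy, Δh) = (-30, -10, +0.01); to BH-03 = (-85, 0, +0.04).
Determinant of the coordinate differences = (-30)·0 − (-85)·(-10) = -850.
∂h/∂x = [(+0.01)·0 − (+0.04)·(-10)] / -850 = -0.0004706
∂h/∂y = [(-30)·(+0.04) − (-85)·(+0.01)] / -850 = +0.0004118
|∇h| = √(-0.0004706² + 0.0004118²) = 0.0006253

0.000625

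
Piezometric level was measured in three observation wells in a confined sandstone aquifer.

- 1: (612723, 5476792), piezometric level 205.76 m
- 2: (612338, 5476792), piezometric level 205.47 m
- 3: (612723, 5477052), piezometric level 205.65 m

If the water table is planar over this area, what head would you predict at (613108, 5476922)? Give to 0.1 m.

∂h/∂x = (205.47 − 205.76) / (612338 − 612723) = +0.0007532
∂h/∂y = (205.65 − 205.76) / (5477052 − 5476792) = -0.0004231
h(613108, 5476922) = 205.76 + (+0.0007532)·(385) + (-0.0004231)·(130) = 205.76 +0.290 -0.055 = 205.995 m.

206.0 m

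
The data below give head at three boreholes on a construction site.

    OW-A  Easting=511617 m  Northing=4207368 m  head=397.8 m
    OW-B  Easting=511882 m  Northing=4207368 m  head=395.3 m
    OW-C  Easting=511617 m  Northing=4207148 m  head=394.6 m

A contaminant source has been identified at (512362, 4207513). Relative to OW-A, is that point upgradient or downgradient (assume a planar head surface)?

downgradient

∂h/∂x = (395.3 − 397.8) / (511882 − 511617) = -0.009434
∂h/∂y = (394.6 − 397.8) / (4207148 − 4207368) = +0.01455
Head at (512362, 4207513) = 397.8 + (-0.009434)·(745) + (+0.01455)·(145) = 392.88 m.
That is lower than the 397.8 m at OW-A, so the point is downgradient.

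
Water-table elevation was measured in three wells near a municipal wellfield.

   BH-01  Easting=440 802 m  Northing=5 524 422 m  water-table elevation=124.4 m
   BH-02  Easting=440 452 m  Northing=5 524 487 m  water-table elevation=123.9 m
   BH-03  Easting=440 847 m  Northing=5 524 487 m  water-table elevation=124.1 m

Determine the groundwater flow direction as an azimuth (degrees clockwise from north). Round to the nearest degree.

With h = a·x + b·y + c and BH-01 as origin, the differences give:
  (-350)·a + 65·b = -0.5
  45·a + 65·b = -0.3
Eliminate b (×65 and ×65, subtract): -25675·a = -13.00 → a = ∂h/∂x = +0.0005063
Back-substitute: b = ∂h/∂y = -0.004966.
Flow direction (−∇h) has components (-0.0005063 E, +0.004966 N).
Azimuth = atan2(E, N) = atan2(-0.0005063, +0.004966) = 354.2° ≈ 354°.

354°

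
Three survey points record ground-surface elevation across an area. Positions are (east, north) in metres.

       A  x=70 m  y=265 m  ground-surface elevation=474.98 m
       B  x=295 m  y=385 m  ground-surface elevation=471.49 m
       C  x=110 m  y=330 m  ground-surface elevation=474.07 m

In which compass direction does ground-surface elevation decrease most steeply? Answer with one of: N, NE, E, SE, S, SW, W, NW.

Differences from A: to B (Δx, Δy, Δh) = (225, 120, -3.49); to C = (40, 65, -0.91).
Solve a·Δx + b·Δy = Δz: det = 225·65 − 40·120 = 9825.
∂z/∂x = [(-3.49)·65 − (-0.91)·120] / 9825 = -0.01197
∂z/∂y = [225·(-0.91) − 40·(-3.49)] / 9825 = -0.006631
Steepest decrease is along −∇f = (+0.01197 E, +0.006631 N) → northeast.

NE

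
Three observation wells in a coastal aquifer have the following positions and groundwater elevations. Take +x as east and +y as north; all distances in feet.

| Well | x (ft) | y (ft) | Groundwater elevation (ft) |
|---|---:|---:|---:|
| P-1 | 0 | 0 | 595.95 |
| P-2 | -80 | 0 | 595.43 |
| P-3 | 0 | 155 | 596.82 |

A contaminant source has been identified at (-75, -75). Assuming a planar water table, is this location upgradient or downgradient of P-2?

∂h/∂x = (595.43 − 595.95) / (-80 − 0) = +0.006500
∂h/∂y = (596.82 − 595.95) / (155 − 0) = +0.005613
Head at (-75, -75) = 595.95 + (+0.006500)·(-75) + (+0.005613)·(-75) = 595.04 ft.
That is lower than the 595.43 ft at P-2, so the point is downgradient.

downgradient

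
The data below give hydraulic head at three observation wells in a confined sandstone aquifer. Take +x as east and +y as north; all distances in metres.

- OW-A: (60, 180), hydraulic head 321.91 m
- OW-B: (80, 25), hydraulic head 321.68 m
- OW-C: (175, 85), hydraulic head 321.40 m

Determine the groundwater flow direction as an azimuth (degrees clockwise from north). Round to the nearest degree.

Three-point gradient (reference OW-A): Δ to OW-B = (20, -155, -0.23), Δ to OW-C = (115, -95, -0.51).
∂h/∂x = -0.003592, ∂h/∂y = +0.001020 (det = 15925).
Flow direction (−∇h) has components (+0.003592 E, -0.001020 N).
Azimuth = atan2(E, N) = atan2(+0.003592, -0.001020) = 105.9° ≈ 106°.

106°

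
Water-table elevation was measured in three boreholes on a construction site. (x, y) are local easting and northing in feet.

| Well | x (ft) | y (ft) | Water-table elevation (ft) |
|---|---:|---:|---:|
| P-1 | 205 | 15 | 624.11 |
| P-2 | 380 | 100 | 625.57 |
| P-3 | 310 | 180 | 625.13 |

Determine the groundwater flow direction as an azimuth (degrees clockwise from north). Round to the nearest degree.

Differences from P-1: to P-2 (Δx, Δy, Δh) = (175, 85, +1.46); to P-3 = (105, 165, +1.02).
Determinant of the coordinate differences = 175·165 − 105·85 = 19950.
∂h/∂x = [(+1.46)·165 − (+1.02)·85] / 19950 = +0.007729
∂h/∂y = [175·(+1.02) − 105·(+1.46)] / 19950 = +0.001263
Flow direction (−∇h) has components (-0.007729 E, -0.001263 N).
Azimuth = atan2(E, N) = atan2(-0.007729, -0.001263) = 260.7° ≈ 261°.

261°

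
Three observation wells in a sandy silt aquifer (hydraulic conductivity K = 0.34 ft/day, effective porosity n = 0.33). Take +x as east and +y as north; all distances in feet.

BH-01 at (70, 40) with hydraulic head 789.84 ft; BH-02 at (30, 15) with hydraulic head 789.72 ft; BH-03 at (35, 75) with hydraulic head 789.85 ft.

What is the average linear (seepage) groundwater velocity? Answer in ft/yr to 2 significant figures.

1.0 ft/yr

With h = a·x + b·y + c and BH-01 as origin, the differences give:
  (-40)·a + (-25)·b = -0.12
  (-35)·a + 35·b = +0.01
Eliminate b (×35 and ×(-25), subtract): -2275·a = -3.950 → a = ∂h/∂x = +0.001736
Back-substitute: b = ∂h/∂y = +0.002022.
|∇h| = √(0.001736² + 0.002022²) = 0.002665
Seepage velocity v = K·i/n = 0.34 × 0.002665 / 0.33 = 0.002746 ft/day = 1.003 ft/yr.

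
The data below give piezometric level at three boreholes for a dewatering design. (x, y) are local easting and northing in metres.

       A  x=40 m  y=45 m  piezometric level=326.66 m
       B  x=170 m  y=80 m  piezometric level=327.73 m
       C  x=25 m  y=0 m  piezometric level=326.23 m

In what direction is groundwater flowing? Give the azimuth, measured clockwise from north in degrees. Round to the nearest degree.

220°

Differences from A: to B (Δx, Δy, Δh) = (130, 35, +1.07); to C = (-15, -45, -0.43).
Solve a·Δx + b·Δy = Δh: det = 130·(-45) − (-15)·35 = -5325.
∂h/∂x = [(+1.07)·(-45) − (-0.43)·35] / -5325 = +0.006216
∂h/∂y = [130·(-0.43) − (-15)·(+1.07)] / -5325 = +0.007484
Flow direction (−∇h) has components (-0.006216 E, -0.007484 N).
Azimuth = atan2(E, N) = atan2(-0.006216, -0.007484) = 219.7° ≈ 220°.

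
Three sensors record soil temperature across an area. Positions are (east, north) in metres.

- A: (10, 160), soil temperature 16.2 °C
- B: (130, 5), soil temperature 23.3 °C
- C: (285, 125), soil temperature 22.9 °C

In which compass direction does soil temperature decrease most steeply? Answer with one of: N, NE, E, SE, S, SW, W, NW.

Taking A as reference: B−A = (120, -155, +7.1); C−A = (275, -35, +6.7).
Solve a·Δx + b·Δy = ΔT: det = 120·(-35) − 275·(-155) = 38425.
∂T/∂x = [(+7.1)·(-35) − (+6.7)·(-155)] / 38425 = +0.02056
∂T/∂y = [120·(+6.7) − 275·(+7.1)] / 38425 = -0.02989
Steepest decrease is along −∇f = (-0.02056 E, +0.02989 N) → northwest.

NW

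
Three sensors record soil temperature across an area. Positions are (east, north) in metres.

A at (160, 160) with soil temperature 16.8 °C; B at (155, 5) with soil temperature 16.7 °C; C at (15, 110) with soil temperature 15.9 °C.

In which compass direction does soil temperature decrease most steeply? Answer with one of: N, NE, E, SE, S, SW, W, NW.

With T = a·x + b·y + c and A as origin, the differences give:
  (-5)·a + (-155)·b = -0.1
  (-145)·a + (-50)·b = -0.9
Eliminate b (×(-50) and ×(-155), subtract): -22225·a = -134.50 → a = ∂T/∂x = +0.006052
Back-substitute: b = ∂T/∂y = +0.0004499.
Steepest decrease is along −∇f = (-0.006052 E, -0.0004499 N) → west.

W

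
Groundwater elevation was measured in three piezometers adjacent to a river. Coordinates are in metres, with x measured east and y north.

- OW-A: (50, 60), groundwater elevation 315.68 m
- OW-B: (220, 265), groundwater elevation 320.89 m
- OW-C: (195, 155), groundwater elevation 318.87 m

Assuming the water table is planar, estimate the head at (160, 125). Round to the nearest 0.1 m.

With h = a·x + b·y + c and OW-A as origin, the differences give:
  170·a + 205·b = +5.21
  145·a + 95·b = +3.19
Eliminate b (×95 and ×205, subtract): -13575·a = -159.000 → a = ∂h/∂x = +0.01171
Back-substitute: b = ∂h/∂y = +0.01570.
h(160, 125) = 315.68 + (+0.01171)·(110) + (+0.01570)·(65) = 315.68 +1.288 +1.021 = 317.989 m.

318.0 m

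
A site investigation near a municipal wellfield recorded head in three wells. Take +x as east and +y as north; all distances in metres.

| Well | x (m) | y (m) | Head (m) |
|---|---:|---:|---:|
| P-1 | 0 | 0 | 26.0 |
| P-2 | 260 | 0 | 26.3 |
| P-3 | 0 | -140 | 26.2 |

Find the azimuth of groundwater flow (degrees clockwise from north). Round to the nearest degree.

321°

∂h/∂x = (26.3 − 26.0) / (260 − 0) = +0.001154
∂h/∂y = (26.2 − 26.0) / (-140 − 0) = -0.001429
Flow direction (−∇h) has components (-0.001154 E, +0.001429 N).
Azimuth = atan2(E, N) = atan2(-0.001154, +0.001429) = 321.1° ≈ 321°.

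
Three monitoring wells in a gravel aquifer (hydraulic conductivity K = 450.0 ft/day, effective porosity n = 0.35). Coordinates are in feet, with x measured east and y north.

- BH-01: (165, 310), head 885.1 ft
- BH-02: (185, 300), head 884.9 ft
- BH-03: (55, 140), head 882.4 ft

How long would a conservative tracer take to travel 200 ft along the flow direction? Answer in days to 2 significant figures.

9.2 days

With h = a·x + b·y + c and BH-01 as origin, the differences give:
  20·a + (-10)·b = -0.2
  (-110)·a + (-170)·b = -2.7
Eliminate b (×(-170) and ×(-10), subtract): -4500·a = 7.00 → a = ∂h/∂x = -0.001556
Back-substitute: b = ∂h/∂y = +0.01689.
|∇h| = √(-0.001556² + 0.01689²) = 0.01696
Seepage velocity v = K·i/n = 450.0 × 0.01696 / 0.35 = 21.81 ft/day.
t = 200 / 21.81 = 9.17 days.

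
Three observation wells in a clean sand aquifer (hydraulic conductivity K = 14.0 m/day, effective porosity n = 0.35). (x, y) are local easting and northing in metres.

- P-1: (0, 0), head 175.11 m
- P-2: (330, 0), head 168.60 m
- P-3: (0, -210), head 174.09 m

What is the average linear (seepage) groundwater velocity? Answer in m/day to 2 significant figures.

∂h/∂x = (168.60 − 175.11) / (330 − 0) = -0.01973
∂h/∂y = (174.09 − 175.11) / (-210 − 0) = +0.004857
|∇h| = √(-0.01973² + 0.004857²) = 0.02032
Seepage velocity v = K·i/n = 14.0 × 0.02032 / 0.35 = 0.8128 m/day.

0.81 m/day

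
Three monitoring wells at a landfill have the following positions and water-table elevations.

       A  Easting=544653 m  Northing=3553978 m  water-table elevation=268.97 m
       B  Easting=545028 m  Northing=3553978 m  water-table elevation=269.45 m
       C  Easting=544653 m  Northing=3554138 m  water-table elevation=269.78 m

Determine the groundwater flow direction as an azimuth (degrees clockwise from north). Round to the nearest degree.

194°

∂h/∂x = (269.45 − 268.97) / (545028 − 544653) = +0.001280
∂h/∂y = (269.78 − 268.97) / (3554138 − 3553978) = +0.005062
Flow direction (−∇h) has components (-0.001280 E, -0.005062 N).
Azimuth = atan2(E, N) = atan2(-0.001280, -0.005062) = 194.2° ≈ 194°.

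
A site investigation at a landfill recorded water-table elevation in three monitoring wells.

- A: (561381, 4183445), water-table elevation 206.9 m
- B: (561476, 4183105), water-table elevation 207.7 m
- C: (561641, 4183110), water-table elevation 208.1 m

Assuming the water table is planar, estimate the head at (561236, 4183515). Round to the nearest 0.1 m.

206.4 m

Differences from A: to B (Δx, Δy, Δh) = (95, -340, +0.8); to C = (260, -335, +1.2).
Determinant of the coordinate differences = 95·(-335) − 260·(-340) = 56575.
∂h/∂x = [(+0.8)·(-335) − (+1.2)·(-340)] / 56575 = +0.002475
∂h/∂y = [95·(+1.2) − 260·(+0.8)] / 56575 = -0.001662
h(561236, 4183515) = 206.9 + (+0.002475)·(-145) + (-0.001662)·(70) = 206.9 -0.359 -0.116 = 206.425 m.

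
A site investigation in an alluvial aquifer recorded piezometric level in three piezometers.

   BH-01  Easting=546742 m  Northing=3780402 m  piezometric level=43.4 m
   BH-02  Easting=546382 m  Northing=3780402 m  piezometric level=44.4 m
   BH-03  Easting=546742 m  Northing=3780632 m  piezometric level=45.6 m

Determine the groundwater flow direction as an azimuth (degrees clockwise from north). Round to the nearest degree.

164°

∂h/∂x = (44.4 − 43.4) / (546382 − 546742) = -0.002778
∂h/∂y = (45.6 − 43.4) / (3780632 − 3780402) = +0.009565
Flow direction (−∇h) has components (+0.002778 E, -0.009565 N).
Azimuth = atan2(E, N) = atan2(+0.002778, -0.009565) = 163.8° ≈ 164°.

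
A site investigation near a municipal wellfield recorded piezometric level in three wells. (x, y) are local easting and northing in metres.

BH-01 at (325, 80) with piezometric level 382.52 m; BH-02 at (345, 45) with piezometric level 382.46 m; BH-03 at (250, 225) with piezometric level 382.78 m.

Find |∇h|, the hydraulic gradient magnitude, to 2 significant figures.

Differences from BH-01: to BH-02 (Δx, Δy, Δh) = (20, -35, -0.06); to BH-03 = (-75, 145, +0.26).
Solve a·Δx + b·Δy = Δh: det = 20·145 − (-75)·(-35) = 275.
∂h/∂x = [(-0.06)·145 − (+0.26)·(-35)] / 275 = +0.001455
∂h/∂y = [20·(+0.26) − (-75)·(-0.06)] / 275 = +0.002545
|∇h| = √(0.001455² + 0.002545²) = 0.002932

0.0029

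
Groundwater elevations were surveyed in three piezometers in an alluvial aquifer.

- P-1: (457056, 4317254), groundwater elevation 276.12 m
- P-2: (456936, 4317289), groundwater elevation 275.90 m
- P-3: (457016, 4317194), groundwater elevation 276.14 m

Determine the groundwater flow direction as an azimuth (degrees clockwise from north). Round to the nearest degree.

Taking P-1 as reference: P-2−P-1 = (-120, 35, -0.22); P-3−P-1 = (-40, -60, +0.02).
Determinant of the coordinate differences = (-120)·(-60) − (-40)·35 = 8600.
∂h/∂x = [(-0.22)·(-60) − (+0.02)·35] / 8600 = +0.001453
∂h/∂y = [(-120)·(+0.02) − (-40)·(-0.22)] / 8600 = -0.001302
Flow direction (−∇h) has components (-0.001453 E, +0.001302 N).
Azimuth = atan2(E, N) = atan2(-0.001453, +0.001302) = 311.9° ≈ 312°.

312°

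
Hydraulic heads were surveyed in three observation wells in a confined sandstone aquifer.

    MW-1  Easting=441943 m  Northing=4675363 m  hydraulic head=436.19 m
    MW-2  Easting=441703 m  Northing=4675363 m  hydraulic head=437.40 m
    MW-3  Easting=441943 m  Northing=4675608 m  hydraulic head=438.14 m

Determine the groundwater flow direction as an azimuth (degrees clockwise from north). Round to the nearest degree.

148°

∂h/∂x = (437.40 − 436.19) / (441703 − 441943) = -0.005042
∂h/∂y = (438.14 − 436.19) / (4675608 − 4675363) = +0.007959
Flow direction (−∇h) has components (+0.005042 E, -0.007959 N).
Azimuth = atan2(E, N) = atan2(+0.005042, -0.007959) = 147.6° ≈ 148°.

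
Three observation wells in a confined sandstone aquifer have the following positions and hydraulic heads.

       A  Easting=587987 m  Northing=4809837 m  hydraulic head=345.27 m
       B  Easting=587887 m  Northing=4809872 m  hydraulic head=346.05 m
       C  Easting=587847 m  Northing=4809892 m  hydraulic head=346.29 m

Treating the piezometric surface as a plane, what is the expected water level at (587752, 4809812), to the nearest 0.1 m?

348.4 m

With h = a·x + b·y + c and A as origin, the differences give:
  (-100)·a + 35·b = +0.78
  (-140)·a + 55·b = +1.02
Eliminate b (×55 and ×35, subtract): -600·a = 7.200 → a = ∂h/∂x = -0.01200
Back-substitute: b = ∂h/∂y = -0.01200.
h(587752, 4809812) = 345.27 + (-0.01200)·(-235) + (-0.01200)·(-25) = 345.27 +2.820 +0.300 = 348.390 m.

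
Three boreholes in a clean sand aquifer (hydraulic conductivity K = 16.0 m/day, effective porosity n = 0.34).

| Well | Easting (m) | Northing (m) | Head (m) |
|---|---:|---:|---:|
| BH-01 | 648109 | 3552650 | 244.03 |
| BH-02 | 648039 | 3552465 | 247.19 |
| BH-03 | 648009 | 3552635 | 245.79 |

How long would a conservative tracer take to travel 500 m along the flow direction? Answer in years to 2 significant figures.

Taking BH-01 as reference: BH-02−BH-01 = (-70, -185, +3.16); BH-03−BH-01 = (-100, -15, +1.76).
Solve a·Δx + b·Δy = Δh: det = (-70)·(-15) − (-100)·(-185) = -17450.
∂h/∂x = [(+3.16)·(-15) − (+1.76)·(-185)] / -17450 = -0.01594
∂h/∂y = [(-70)·(+1.76) − (-100)·(+3.16)] / -17450 = -0.01105
|∇h| = √(-0.01594² + -0.01105²) = 0.0194
Seepage velocity v = K·i/n = 16.0 × 0.0194 / 0.34 = 0.9129 m/day.
t = 500 / 0.9129 = 547.7 days = 1.5 years.

1.5 years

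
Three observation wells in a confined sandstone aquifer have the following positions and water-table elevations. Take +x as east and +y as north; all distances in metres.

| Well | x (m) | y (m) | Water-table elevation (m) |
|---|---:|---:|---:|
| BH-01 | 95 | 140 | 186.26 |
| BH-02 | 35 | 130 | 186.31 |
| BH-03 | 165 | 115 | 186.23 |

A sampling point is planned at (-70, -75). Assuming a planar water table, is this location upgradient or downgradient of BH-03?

Differences from BH-01: to BH-02 (Δx, Δy, Δh) = (-60, -10, +0.05); to BH-03 = (70, -25, -0.03).
Determinant of the coordinate differences = (-60)·(-25) − 70·(-10) = 2200.
∂h/∂x = [(+0.05)·(-25) − (-0.03)·(-10)] / 2200 = -0.0007045
∂h/∂y = [(-60)·(-0.03) − 70·(+0.05)] / 2200 = -0.0007727
Head at (-70, -75) = 186.26 + (-0.0007045)·(-165) + (-0.0007727)·(-215) = 186.54 m.
That is higher than the 186.23 m at BH-03, so the point is upgradient.

upgradient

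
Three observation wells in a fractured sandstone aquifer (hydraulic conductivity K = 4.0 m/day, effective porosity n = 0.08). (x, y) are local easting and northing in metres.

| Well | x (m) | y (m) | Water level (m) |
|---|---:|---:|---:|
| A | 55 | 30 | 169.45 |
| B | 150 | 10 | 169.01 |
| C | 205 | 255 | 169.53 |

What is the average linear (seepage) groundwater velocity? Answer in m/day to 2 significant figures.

Three-point gradient (reference A): Δ to B = (95, -20, -0.44), Δ to C = (150, 225, +0.08).
∂h/∂x = -0.003996, ∂h/∂y = +0.003019 (det = 24375).
|∇h| = √(-0.003996² + 0.003019²) = 0.005008
Seepage velocity v = K·i/n = 4.0 × 0.005008 / 0.08 = 0.2504 m/day.

0.25 m/day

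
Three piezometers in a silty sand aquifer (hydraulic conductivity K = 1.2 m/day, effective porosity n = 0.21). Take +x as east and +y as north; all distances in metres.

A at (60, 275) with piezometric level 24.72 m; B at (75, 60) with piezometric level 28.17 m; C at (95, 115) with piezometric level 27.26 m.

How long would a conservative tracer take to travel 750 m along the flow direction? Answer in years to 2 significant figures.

22 years

With h = a·x + b·y + c and A as origin, the differences give:
  15·a + (-215)·b = +3.45
  35·a + (-160)·b = +2.54
Eliminate b (×(-160) and ×(-215), subtract): 5125·a = -5.900 → a = ∂h/∂x = -0.001151
Back-substitute: b = ∂h/∂y = -0.01613.
|∇h| = √(-0.001151² + -0.01613²) = 0.01617
Seepage velocity v = K·i/n = 1.2 × 0.01617 / 0.21 = 0.0924 m/day.
t = 750 / 0.0924 = 8117 days = 22.2 years.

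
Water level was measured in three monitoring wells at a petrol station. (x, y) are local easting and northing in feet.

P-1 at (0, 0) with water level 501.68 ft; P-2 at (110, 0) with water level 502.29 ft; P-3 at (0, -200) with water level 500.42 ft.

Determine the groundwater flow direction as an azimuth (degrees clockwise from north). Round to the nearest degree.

221°

∂h/∂x = (502.29 − 501.68) / (110 − 0) = +0.005545
∂h/∂y = (500.42 − 501.68) / (-200 − 0) = +0.006300
Flow direction (−∇h) has components (-0.005545 E, -0.006300 N).
Azimuth = atan2(E, N) = atan2(-0.005545, -0.006300) = 221.4° ≈ 221°.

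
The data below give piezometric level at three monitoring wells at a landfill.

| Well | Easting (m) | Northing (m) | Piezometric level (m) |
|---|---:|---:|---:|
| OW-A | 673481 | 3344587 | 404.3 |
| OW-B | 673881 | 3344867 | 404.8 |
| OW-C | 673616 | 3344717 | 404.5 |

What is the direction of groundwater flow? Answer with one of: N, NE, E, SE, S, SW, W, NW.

Taking OW-A as reference: OW-B−OW-A = (400, 280, +0.5); OW-C−OW-A = (135, 130, +0.2).
Determinant of the coordinate differences = 400·130 − 135·280 = 14200.
∂h/∂x = [(+0.5)·130 − (+0.2)·280] / 14200 = +0.0006338
∂h/∂y = [400·(+0.2) − 135·(+0.5)] / 14200 = +0.0008803
Flow = −∇h = (-0.0006338 east, -0.0008803 north), which points southwest.

SW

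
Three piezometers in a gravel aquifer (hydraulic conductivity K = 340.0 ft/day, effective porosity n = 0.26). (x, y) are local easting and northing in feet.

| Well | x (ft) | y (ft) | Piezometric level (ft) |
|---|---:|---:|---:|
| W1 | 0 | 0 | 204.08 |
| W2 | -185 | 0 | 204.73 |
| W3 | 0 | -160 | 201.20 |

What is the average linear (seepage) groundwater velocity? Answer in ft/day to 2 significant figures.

24 ft/day

∂h/∂x = (204.73 − 204.08) / (-185 − 0) = -0.003514
∂h/∂y = (201.20 − 204.08) / (-160 − 0) = +0.01800
|∇h| = √(-0.003514² + 0.01800²) = 0.01834
Seepage velocity v = K·i/n = 340.0 × 0.01834 / 0.26 = 23.98 ft/day.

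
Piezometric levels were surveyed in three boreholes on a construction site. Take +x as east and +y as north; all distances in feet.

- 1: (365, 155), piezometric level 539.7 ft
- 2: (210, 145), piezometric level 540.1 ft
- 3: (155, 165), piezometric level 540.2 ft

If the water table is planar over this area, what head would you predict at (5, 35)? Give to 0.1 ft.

540.8 ft

Three-point gradient (reference 1): Δ to 2 = (-155, -10, +0.4), Δ to 3 = (-210, 10, +0.5).
∂h/∂x = -0.002466, ∂h/∂y = -0.001781 (det = -3650).
h(5, 35) = 539.7 + (-0.002466)·(-360) + (-0.001781)·(-120) = 539.7 +0.888 +0.214 = 540.801 ft.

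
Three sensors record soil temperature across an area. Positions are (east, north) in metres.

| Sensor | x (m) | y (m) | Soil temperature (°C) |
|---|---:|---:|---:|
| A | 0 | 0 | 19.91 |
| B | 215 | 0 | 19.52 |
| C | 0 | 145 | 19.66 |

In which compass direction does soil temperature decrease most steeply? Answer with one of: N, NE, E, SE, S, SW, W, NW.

NE

∂T/∂x = (19.52 − 19.91) / (215 − 0) = -0.001814
∂T/∂y = (19.66 − 19.91) / (145 − 0) = -0.001724
Steepest decrease is along −∇f = (+0.001814 E, +0.001724 N) → northeast.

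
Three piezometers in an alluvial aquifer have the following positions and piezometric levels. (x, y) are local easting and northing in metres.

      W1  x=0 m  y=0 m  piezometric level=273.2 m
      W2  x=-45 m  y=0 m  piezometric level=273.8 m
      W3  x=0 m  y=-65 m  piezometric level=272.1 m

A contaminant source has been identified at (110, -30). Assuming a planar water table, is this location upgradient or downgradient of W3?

downgradient

∂h/∂x = (273.8 − 273.2) / (-45 − 0) = -0.01333
∂h/∂y = (272.1 − 273.2) / (-65 − 0) = +0.01692
Head at (110, -30) = 273.2 + (-0.01333)·(110) + (+0.01692)·(-30) = 271.23 m.
That is lower than the 272.1 m at W3, so the point is downgradient.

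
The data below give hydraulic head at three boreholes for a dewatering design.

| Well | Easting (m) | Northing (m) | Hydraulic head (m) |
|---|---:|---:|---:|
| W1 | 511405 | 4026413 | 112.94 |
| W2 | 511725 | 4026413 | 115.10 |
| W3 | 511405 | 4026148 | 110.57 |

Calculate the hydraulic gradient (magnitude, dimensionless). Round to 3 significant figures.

0.0112

∂h/∂x = (115.10 − 112.94) / (511725 − 511405) = +0.006750
∂h/∂y = (110.57 − 112.94) / (4026148 − 4026413) = +0.008943
|∇h| = √(0.006750² + 0.008943²) = 0.0112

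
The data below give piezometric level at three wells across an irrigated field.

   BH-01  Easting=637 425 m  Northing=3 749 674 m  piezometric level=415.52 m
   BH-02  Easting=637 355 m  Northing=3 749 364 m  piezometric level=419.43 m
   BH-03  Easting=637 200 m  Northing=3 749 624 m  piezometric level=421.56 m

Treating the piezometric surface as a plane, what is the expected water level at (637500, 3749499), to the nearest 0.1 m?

414.8 m

Three-point gradient (reference BH-01): Δ to BH-02 = (-70, -310, +3.91), Δ to BH-03 = (-225, -50, +6.04).
∂h/∂x = -0.02531, ∂h/∂y = -0.006897 (det = -66250).
h(637500, 3749499) = 415.52 + (-0.02531)·(75) + (-0.006897)·(-175) = 415.52 -1.898 +1.207 = 414.829 m.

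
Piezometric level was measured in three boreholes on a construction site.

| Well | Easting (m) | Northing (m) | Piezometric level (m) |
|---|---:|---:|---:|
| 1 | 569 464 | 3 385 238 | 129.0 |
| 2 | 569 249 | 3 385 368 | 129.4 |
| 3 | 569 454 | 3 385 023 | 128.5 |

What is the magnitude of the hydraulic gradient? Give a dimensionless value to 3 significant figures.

0.00239

Three-point gradient (reference 1): Δ to 2 = (-215, 130, +0.4), Δ to 3 = (-10, -215, -0.5).
∂h/∂x = -0.0004419, ∂h/∂y = +0.002346 (det = 47525).
|∇h| = √(-0.0004419² + 0.002346²) = 0.002387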